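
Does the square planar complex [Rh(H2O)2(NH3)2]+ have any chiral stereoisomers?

no

In a square planar complex each vertex has one trans partner and two cis neighbours.
The distinct arrangements are (2 in all): H2O cis; H2O trans.
Each arrangement has an internal mirror plane or centre of symmetry, so none is chiral.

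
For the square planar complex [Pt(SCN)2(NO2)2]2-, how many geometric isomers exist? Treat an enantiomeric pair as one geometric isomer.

A square has two trans pairs of vertices; adjacent vertices are cis.
Systematic placement gives 2 geometric isomers: SCN cis; SCN trans.

2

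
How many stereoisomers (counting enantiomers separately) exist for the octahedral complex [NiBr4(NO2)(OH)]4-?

The six octahedral sites form three mutually perpendicular trans pairs.
The distinct arrangements are (2 in all): NO2 and OH mutually trans; NO2 and OH mutually cis.
Each arrangement has an internal mirror plane or centre of symmetry, so none is chiral.

2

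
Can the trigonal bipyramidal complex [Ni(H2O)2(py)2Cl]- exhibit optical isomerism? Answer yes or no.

A trigonal bipyramid has two axial and three equatorial sites, which are chemically inequivalent.
Exhaustive case analysis gives 5 geometric isomers.
One of these lacks any improper symmetry element and so occurs as an enantiomeric pair, giving 5 + 1 = 6 stereoisomers in total.

yes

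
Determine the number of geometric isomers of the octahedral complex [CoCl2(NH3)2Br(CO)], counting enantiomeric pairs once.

There are 6 geometric isomers: Cl trans, NH3 trans; Cl cis, NH3 cis (3 arrangements, 2 chiral); Cl cis, NH3 trans; Cl trans, NH3 cis.

6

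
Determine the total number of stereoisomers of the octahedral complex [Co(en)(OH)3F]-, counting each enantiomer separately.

2

Each en is bidentate and must span two cis positions.
The distinct arrangements are (2 in all): OH fac; OH mer.
Each arrangement has an internal mirror plane or centre of symmetry, so none is chiral.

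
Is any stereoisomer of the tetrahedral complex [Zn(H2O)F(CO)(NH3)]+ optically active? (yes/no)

Only one geometric arrangement is possible; it has no improper symmetry element, so it exists as a pair of enantiomers (2 stereoisomers).

yes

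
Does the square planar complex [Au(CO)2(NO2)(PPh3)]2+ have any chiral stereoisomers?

A square has two trans pairs of vertices; adjacent vertices are cis.
There are 2 geometric isomers: CO cis; CO trans.
Each arrangement has an internal mirror plane or centre of symmetry, so none is chiral.

no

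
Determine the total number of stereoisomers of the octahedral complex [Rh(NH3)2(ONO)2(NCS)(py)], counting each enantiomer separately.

The six octahedral sites form three mutually perpendicular trans pairs.
Systematic placement gives 6 geometric isomers: NH3 cis, ONO cis (3 arrangements, 2 chiral); NH3 cis, ONO trans; NH3 trans, ONO cis; NH3 trans, ONO trans.
Of these, 2 lack any improper symmetry element and so occur as enantiomeric pairs, giving 6 + 2 = 8 stereoisomers in total.

8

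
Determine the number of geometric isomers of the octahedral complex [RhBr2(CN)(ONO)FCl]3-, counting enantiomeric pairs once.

9

The six octahedral sites form three mutually perpendicular trans pairs.
Exhaustive case analysis gives 9 geometric isomers.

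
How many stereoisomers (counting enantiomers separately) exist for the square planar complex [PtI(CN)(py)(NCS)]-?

3

A square has two trans pairs of vertices; adjacent vertices are cis.
The distinct arrangements are (3 in all): (CN/NCS trans, I/py trans); (CN/py trans, I/NCS trans); (CN/I trans, NCS/py trans).
Each arrangement has an internal mirror plane or centre of symmetry, so none is chiral.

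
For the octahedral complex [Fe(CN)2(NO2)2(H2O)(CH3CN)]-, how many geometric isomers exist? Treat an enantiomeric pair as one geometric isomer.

6

In an octahedral complex each vertex has one trans partner and four cis neighbours.
There are 6 geometric isomers: CN cis, NO2 trans; CN cis, NO2 cis (3 arrangements, 2 chiral); CN trans, NO2 trans; CN trans, NO2 cis.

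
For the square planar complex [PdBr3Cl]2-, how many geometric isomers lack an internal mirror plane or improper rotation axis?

0

In a square planar complex each vertex has one trans partner and two cis neighbours.
Only one geometric arrangement is possible.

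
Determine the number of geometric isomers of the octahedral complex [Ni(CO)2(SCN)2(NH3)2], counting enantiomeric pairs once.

5

Systematic placement gives 5 geometric isomers: CO trans, SCN trans, NH3 trans; CO trans, SCN cis, NH3 cis; CO cis, SCN trans, NH3 cis; CO cis, SCN cis, NH3 cis (chiral); CO cis, SCN cis, NH3 trans.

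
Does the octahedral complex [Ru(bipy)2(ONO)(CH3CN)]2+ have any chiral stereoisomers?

yes

In an octahedral complex each vertex has one trans partner and four cis neighbours.
Each bipy is bidentate and must span two cis positions.
Working through the distinct placements yields 2 geometric isomers: ONO and CH3CN mutually trans; ONO and CH3CN mutually cis (chiral).
One of these lacks any improper symmetry element and so occurs as an enantiomeric pair, giving 2 + 1 = 3 stereoisomers in total.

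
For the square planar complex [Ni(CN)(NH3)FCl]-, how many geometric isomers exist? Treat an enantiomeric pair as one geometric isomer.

In a square planar complex each vertex has one trans partner and two cis neighbours.
The distinct arrangements are (3 in all): (CN/F trans, Cl/NH3 trans); (CN/NH3 trans, Cl/F trans); (CN/Cl trans, F/NH3 trans).

3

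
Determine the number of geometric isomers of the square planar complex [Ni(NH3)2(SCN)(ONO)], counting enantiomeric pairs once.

In a square planar complex each vertex has one trans partner and two cis neighbours.
Systematic placement gives 2 geometric isomers: NH3 cis; NH3 trans.

2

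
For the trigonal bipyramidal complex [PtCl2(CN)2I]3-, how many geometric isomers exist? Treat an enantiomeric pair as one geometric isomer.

5

Exhaustive case analysis gives 5 geometric isomers.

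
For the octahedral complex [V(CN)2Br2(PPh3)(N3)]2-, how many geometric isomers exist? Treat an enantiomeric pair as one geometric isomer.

6

An octahedron has six vertices in three trans pairs; every non-trans pair is cis.
There are 6 geometric isomers: CN trans, Br trans; CN cis, Br trans; CN cis, Br cis (3 arrangements, 2 chiral); CN trans, Br cis.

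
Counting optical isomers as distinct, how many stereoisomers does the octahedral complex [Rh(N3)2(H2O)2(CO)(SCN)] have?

8

An octahedron has six vertices in three trans pairs; every non-trans pair is cis.
Systematic placement gives 6 geometric isomers: N3 cis, H2O cis (3 arrangements, 2 chiral); N3 trans, H2O cis; N3 cis, H2O trans; N3 trans, H2O trans.
Of these, 2 lack any improper symmetry element and so occur as enantiomeric pairs, giving 6 + 2 = 8 stereoisomers in total.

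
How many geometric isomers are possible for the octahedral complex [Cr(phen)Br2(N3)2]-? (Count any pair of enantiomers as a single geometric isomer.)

3

Each phen is bidentate and must span two cis positions.
Systematic placement gives 3 geometric isomers: Br trans, N3 cis; Br cis, N3 cis (chiral); Br cis, N3 trans.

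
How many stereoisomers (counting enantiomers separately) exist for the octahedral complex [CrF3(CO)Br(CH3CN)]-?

The distinct arrangements are (4 in all): F mer (3 arrangements); F fac (chiral).
One of these lacks any improper symmetry element and so occurs as an enantiomeric pair, giving 4 + 1 = 5 stereoisomers in total.

5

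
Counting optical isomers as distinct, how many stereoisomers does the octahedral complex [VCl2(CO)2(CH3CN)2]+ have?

The six octahedral sites form three mutually perpendicular trans pairs.
The distinct arrangements are (5 in all): Cl trans, CO trans, CH3CN trans; Cl cis, CO cis, CH3CN trans; Cl trans, CO cis, CH3CN cis; Cl cis, CO cis, CH3CN cis (chiral); Cl cis, CO trans, CH3CN cis.
One of these lacks any improper symmetry element and so occurs as an enantiomeric pair, giving 5 + 1 = 6 stereoisomers in total.

6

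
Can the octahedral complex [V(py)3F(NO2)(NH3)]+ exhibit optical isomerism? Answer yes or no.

The distinct arrangements are (4 in all): py mer (3 arrangements); py fac (chiral).
One of these lacks any improper symmetry element and so occurs as an enantiomeric pair, giving 4 + 1 = 5 stereoisomers in total.

yes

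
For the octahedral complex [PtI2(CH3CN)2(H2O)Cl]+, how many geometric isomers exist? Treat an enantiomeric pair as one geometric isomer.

The six octahedral sites form three mutually perpendicular trans pairs.
Systematic placement gives 6 geometric isomers: I trans, CH3CN trans; I cis, CH3CN trans; I trans, CH3CN cis; I cis, CH3CN cis (3 arrangements, 2 chiral).

6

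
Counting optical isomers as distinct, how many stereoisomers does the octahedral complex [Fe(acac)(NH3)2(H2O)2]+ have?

In an octahedral complex each vertex has one trans partner and four cis neighbours.
Each acac is bidentate and must span two cis positions.
Systematic placement gives 3 geometric isomers: NH3 cis, H2O trans; NH3 cis, H2O cis (chiral); NH3 trans, H2O cis.
One of these lacks any improper symmetry element and so occurs as an enantiomeric pair, giving 3 + 1 = 4 stereoisomers in total.

4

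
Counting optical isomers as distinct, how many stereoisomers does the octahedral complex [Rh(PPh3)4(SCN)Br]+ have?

2

In an octahedral complex each vertex has one trans partner and four cis neighbours.
There are 2 geometric isomers: SCN and Br mutually cis; SCN and Br mutually trans.
Each arrangement has an internal mirror plane or centre of symmetry, so none is chiral.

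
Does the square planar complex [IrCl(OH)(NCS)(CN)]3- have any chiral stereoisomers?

no

A square has two trans pairs of vertices; adjacent vertices are cis.
Systematic placement gives 3 geometric isomers: (CN/NCS trans, Cl/OH trans); (CN/OH trans, Cl/NCS trans); (CN/Cl trans, NCS/OH trans).
Each arrangement has an internal mirror plane or centre of symmetry, so none is chiral.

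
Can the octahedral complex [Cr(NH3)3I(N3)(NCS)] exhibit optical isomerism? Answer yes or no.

yes

The six octahedral sites form three mutually perpendicular trans pairs.
Systematic placement gives 4 geometric isomers: NH3 mer (3 arrangements); NH3 fac (chiral).
One of these lacks any improper symmetry element and so occurs as an enantiomeric pair, giving 4 + 1 = 5 stereoisomers in total.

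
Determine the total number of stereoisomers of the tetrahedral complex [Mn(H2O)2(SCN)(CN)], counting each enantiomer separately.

1

All four vertices of a tetrahedron are equivalent and mutually adjacent, so cis/trans isomerism cannot arise.
Only one geometric arrangement is possible.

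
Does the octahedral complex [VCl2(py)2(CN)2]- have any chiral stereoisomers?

An octahedron has six vertices in three trans pairs; every non-trans pair is cis.
Working through the distinct placements yields 5 geometric isomers: Cl trans, py trans, CN trans; Cl cis, py cis, CN trans; Cl cis, py trans, CN cis; Cl cis, py cis, CN cis (chiral); Cl trans, py cis, CN cis.
One of these lacks any improper symmetry element and so occurs as an enantiomeric pair, giving 5 + 1 = 6 stereoisomers in total.

yes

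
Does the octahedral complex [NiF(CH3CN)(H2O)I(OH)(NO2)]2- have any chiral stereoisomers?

In an octahedral complex each vertex has one trans partner and four cis neighbours.
Systematic enumeration (placing each ligand type in turn and discarding arrangements equivalent by rotation or reflection) gives 15 geometric isomers.
Of these, 15 lack any improper symmetry element and so occur as enantiomeric pairs, giving 15 + 15 = 30 stereoisomers in total.

yes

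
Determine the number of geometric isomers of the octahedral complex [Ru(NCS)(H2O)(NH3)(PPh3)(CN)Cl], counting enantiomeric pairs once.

An octahedron has six vertices in three trans pairs; every non-trans pair is cis.
Systematic enumeration (placing each ligand type in turn and discarding arrangements equivalent by rotation or reflection) gives 15 geometric isomers.

15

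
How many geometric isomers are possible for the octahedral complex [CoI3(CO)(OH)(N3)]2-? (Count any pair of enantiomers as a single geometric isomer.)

In an octahedral complex each vertex has one trans partner and four cis neighbours.
There are 4 geometric isomers: I mer (3 arrangements); I fac (chiral).

4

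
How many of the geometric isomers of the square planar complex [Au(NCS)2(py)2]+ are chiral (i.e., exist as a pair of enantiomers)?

0

In a square planar complex each vertex has one trans partner and two cis neighbours.
Systematic placement gives 2 geometric isomers: NCS cis; NCS trans.
Each arrangement has an internal mirror plane or centre of symmetry, so none is chiral.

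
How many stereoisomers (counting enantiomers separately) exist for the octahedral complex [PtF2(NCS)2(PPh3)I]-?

8

An octahedron has six vertices in three trans pairs; every non-trans pair is cis.
There are 6 geometric isomers: F trans, NCS cis; F trans, NCS trans; F cis, NCS cis (3 arrangements, 2 chiral); F cis, NCS trans.
Of these, 2 lack any improper symmetry element and so occur as enantiomeric pairs, giving 6 + 2 = 8 stereoisomers in total.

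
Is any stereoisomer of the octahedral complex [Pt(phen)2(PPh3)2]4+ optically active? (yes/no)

yes

An octahedron has six vertices in three trans pairs; every non-trans pair is cis.
Each phen is bidentate and must span two cis positions.
Systematic placement gives 2 geometric isomers: PPh3 trans; PPh3 cis (chiral).
One of these lacks any improper symmetry element and so occurs as an enantiomeric pair, giving 2 + 1 = 3 stereoisomers in total.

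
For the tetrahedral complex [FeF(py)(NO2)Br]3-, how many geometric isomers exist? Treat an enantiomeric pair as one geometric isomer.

Only one geometric arrangement is possible; it has no improper symmetry element, so it exists as a pair of enantiomers (2 stereoisomers).

1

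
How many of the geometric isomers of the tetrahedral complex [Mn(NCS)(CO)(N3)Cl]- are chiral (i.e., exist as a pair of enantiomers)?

Only one geometric arrangement is possible; it has no improper symmetry element, so it exists as a pair of enantiomers (2 stereoisomers).

1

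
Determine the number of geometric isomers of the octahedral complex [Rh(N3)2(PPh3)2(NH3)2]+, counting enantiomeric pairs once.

5

The distinct arrangements are (5 in all): N3 trans, PPh3 trans, NH3 trans; N3 trans, PPh3 cis, NH3 cis; N3 cis, PPh3 trans, NH3 cis; N3 cis, PPh3 cis, NH3 cis (chiral); N3 cis, PPh3 cis, NH3 trans.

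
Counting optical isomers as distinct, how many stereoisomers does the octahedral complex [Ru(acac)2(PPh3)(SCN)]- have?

Each acac is bidentate and must span two cis positions.
Working through the distinct placements yields 2 geometric isomers: PPh3 and SCN mutually trans; PPh3 and SCN mutually cis (chiral).
One of these lacks any improper symmetry element and so occurs as an enantiomeric pair, giving 2 + 1 = 3 stereoisomers in total.

3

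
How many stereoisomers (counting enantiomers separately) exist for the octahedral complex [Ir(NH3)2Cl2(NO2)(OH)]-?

8

The distinct arrangements are (6 in all): NH3 trans, Cl trans; NH3 cis, Cl trans; NH3 cis, Cl cis (3 arrangements, 2 chiral); NH3 trans, Cl cis.
Of these, 2 lack any improper symmetry element and so occur as enantiomeric pairs, giving 6 + 2 = 8 stereoisomers in total.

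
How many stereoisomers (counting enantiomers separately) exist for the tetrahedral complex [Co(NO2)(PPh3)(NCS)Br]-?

2

All four vertices of a tetrahedron are equivalent and mutually adjacent, so cis/trans isomerism cannot arise.
Only one geometric arrangement is possible; it has no improper symmetry element, so it exists as a pair of enantiomers (2 stereoisomers).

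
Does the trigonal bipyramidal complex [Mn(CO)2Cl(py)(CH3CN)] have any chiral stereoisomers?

A trigonal bipyramid has two axial and three equatorial sites, which are chemically inequivalent.
Placing the ligands in turn and identifying arrangements related by rotation or reflection leaves 7 distinct geometric isomers.
Of these, 3 lack any improper symmetry element and so occur as enantiomeric pairs, giving 7 + 3 = 10 stereoisomers in total.

yes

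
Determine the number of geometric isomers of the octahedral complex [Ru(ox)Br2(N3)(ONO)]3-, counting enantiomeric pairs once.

4

The six octahedral sites form three mutually perpendicular trans pairs.
Each ox is bidentate and must span two cis positions.
Systematic placement gives 4 geometric isomers: Br trans; Br cis (3 arrangements, 2 chiral).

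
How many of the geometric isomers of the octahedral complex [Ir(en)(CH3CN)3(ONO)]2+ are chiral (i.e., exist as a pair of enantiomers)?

0

An octahedron has six vertices in three trans pairs; every non-trans pair is cis.
Each en is bidentate and must span two cis positions.
The distinct arrangements are (2 in all): CH3CN mer; CH3CN fac.
Each arrangement has an internal mirror plane or centre of symmetry, so none is chiral.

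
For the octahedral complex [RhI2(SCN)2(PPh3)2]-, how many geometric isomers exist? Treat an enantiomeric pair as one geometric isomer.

5

The six octahedral sites form three mutually perpendicular trans pairs.
There are 5 geometric isomers: I trans, SCN trans, PPh3 trans; I trans, SCN cis, PPh3 cis; I cis, SCN trans, PPh3 cis; I cis, SCN cis, PPh3 cis (chiral); I cis, SCN cis, PPh3 trans.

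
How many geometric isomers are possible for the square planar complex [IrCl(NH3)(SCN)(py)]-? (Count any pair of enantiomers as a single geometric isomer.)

In a square planar complex each vertex has one trans partner and two cis neighbours.
There are 3 geometric isomers: (Cl/SCN trans, NH3/py trans); (Cl/py trans, NH3/SCN trans); (Cl/NH3 trans, SCN/py trans).

3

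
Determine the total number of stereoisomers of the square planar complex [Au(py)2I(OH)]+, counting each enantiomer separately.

A square has two trans pairs of vertices; adjacent vertices are cis.
The distinct arrangements are (2 in all): py cis; py trans.
Each arrangement has an internal mirror plane or centre of symmetry, so none is chiral.

2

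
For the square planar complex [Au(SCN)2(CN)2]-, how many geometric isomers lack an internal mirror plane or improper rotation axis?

0

A square has two trans pairs of vertices; adjacent vertices are cis.
There are 2 geometric isomers: SCN cis; SCN trans.
Each arrangement has an internal mirror plane or centre of symmetry, so none is chiral.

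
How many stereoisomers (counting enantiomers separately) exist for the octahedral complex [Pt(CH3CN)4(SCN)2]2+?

2

Working through the distinct placements yields 2 geometric isomers: SCN trans; SCN cis.
Each arrangement has an internal mirror plane or centre of symmetry, so none is chiral.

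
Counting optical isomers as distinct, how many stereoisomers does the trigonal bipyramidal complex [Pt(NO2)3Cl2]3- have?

3

Systematic placement gives 3 geometric isomers: Cl both axial; Cl one axial, one equatorial; Cl both equatorial.
Each arrangement has an internal mirror plane or centre of symmetry, so none is chiral.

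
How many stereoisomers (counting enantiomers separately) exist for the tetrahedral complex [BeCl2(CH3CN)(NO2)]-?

1

All four vertices of a tetrahedron are equivalent and mutually adjacent, so cis/trans isomerism cannot arise.
Only one geometric arrangement is possible.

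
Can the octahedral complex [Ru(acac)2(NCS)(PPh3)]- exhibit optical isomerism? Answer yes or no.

yes

An octahedron has six vertices in three trans pairs; every non-trans pair is cis.
Each acac is bidentate and must span two cis positions.
Systematic placement gives 2 geometric isomers: NCS and PPh3 mutually trans; NCS and PPh3 mutually cis (chiral).
One of these lacks any improper symmetry element and so occurs as an enantiomeric pair, giving 2 + 1 = 3 stereoisomers in total.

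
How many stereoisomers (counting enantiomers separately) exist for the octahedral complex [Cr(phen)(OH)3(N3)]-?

An octahedron has six vertices in three trans pairs; every non-trans pair is cis.
Each phen is bidentate and must span two cis positions.
Systematic placement gives 2 geometric isomers: OH fac; OH mer.
Each arrangement has an internal mirror plane or centre of symmetry, so none is chiral.

2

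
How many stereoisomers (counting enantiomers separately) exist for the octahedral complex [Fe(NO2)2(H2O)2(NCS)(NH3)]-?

The distinct arrangements are (6 in all): NO2 trans, H2O trans; NO2 cis, H2O trans; NO2 trans, H2O cis; NO2 cis, H2O cis (3 arrangements, 2 chiral).
Of these, 2 lack any improper symmetry element and so occur as enantiomeric pairs, giving 6 + 2 = 8 stereoisomers in total.

8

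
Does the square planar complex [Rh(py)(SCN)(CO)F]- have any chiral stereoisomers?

In a square planar complex each vertex has one trans partner and two cis neighbours.
Working through the distinct placements yields 3 geometric isomers: (CO/SCN trans, F/py trans); (CO/py trans, F/SCN trans); (CO/F trans, SCN/py trans).
Each arrangement has an internal mirror plane or centre of symmetry, so none is chiral.

no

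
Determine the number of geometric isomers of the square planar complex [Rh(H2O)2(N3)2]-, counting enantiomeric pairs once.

In a square planar complex each vertex has one trans partner and two cis neighbours.
Working through the distinct placements yields 2 geometric isomers: H2O cis; H2O trans.

2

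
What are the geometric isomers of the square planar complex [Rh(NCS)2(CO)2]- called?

The distinct arrangements are (2 in all): NCS cis; NCS trans.

cis and trans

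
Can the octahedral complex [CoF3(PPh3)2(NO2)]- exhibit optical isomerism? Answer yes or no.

The six octahedral sites form three mutually perpendicular trans pairs.
The distinct arrangements are (3 in all): F mer, PPh3 trans; F mer, PPh3 cis; F fac, PPh3 cis.
Each arrangement has an internal mirror plane or centre of symmetry, so none is chiral.

no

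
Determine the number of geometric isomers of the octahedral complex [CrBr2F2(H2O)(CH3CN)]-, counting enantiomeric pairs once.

6

Systematic placement gives 6 geometric isomers: Br trans, F cis; Br trans, F trans; Br cis, F cis (3 arrangements, 2 chiral); Br cis, F trans.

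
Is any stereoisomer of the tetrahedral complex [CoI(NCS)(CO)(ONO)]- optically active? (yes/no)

Only one geometric arrangement is possible; it has no improper symmetry element, so it exists as a pair of enantiomers (2 stereoisomers).

yes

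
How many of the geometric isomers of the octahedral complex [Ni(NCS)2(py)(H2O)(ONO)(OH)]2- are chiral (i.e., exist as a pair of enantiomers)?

The six octahedral sites form three mutually perpendicular trans pairs.
Systematic enumeration (placing each ligand type in turn and discarding arrangements equivalent by rotation or reflection) gives 9 geometric isomers.
Of these, 6 lack any improper symmetry element and so occur as enantiomeric pairs, giving 9 + 6 = 15 stereoisomers in total.

6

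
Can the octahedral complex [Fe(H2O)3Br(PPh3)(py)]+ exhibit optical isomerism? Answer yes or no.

yes

In an octahedral complex each vertex has one trans partner and four cis neighbours.
There are 4 geometric isomers: H2O mer (3 arrangements); H2O fac (chiral).
One of these lacks any improper symmetry element and so occurs as an enantiomeric pair, giving 4 + 1 = 5 stereoisomers in total.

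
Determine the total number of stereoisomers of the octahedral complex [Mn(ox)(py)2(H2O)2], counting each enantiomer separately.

In an octahedral complex each vertex has one trans partner and four cis neighbours.
Each ox is bidentate and must span two cis positions.
There are 3 geometric isomers: py cis, H2O trans; py trans, H2O cis; py cis, H2O cis (chiral).
One of these lacks any improper symmetry element and so occurs as an enantiomeric pair, giving 3 + 1 = 4 stereoisomers in total.

4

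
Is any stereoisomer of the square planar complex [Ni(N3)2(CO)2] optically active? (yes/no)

In a square planar complex each vertex has one trans partner and two cis neighbours.
Working through the distinct placements yields 2 geometric isomers: N3 cis; N3 trans.
Each arrangement has an internal mirror plane or centre of symmetry, so none is chiral.

no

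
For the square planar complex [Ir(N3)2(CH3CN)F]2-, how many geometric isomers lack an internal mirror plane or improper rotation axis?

A square has two trans pairs of vertices; adjacent vertices are cis.
Working through the distinct placements yields 2 geometric isomers: N3 cis; N3 trans.
Each arrangement has an internal mirror plane or centre of symmetry, so none is chiral.

0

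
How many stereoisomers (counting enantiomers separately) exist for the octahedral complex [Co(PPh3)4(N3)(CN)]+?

In an octahedral complex each vertex has one trans partner and four cis neighbours.
Working through the distinct placements yields 2 geometric isomers: N3 and CN mutually trans; N3 and CN mutually cis.
Each arrangement has an internal mirror plane or centre of symmetry, so none is chiral.

2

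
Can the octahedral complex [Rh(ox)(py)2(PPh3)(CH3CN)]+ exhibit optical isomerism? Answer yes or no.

The six octahedral sites form three mutually perpendicular trans pairs.
Each ox is bidentate and must span two cis positions.
There are 4 geometric isomers: py cis (3 arrangements, 2 chiral); py trans.
Of these, 2 lack any improper symmetry element and so occur as enantiomeric pairs, giving 4 + 2 = 6 stereoisomers in total.

yes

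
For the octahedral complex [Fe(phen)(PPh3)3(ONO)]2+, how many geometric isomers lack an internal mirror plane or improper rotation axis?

The six octahedral sites form three mutually perpendicular trans pairs.
Each phen is bidentate and must span two cis positions.
The distinct arrangements are (2 in all): PPh3 fac; PPh3 mer.
Each arrangement has an internal mirror plane or centre of symmetry, so none is chiral.

0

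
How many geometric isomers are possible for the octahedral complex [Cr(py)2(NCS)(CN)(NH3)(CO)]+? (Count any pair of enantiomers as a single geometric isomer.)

9

Placing the ligands in turn and identifying arrangements related by rotation or reflection leaves 9 distinct geometric isomers.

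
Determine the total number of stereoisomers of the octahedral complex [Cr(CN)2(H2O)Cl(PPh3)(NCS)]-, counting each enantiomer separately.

The six octahedral sites form three mutually perpendicular trans pairs.
Placing the ligands in turn and identifying arrangements related by rotation or reflection leaves 9 distinct geometric isomers.
Of these, 6 lack any improper symmetry element and so occur as enantiomeric pairs, giving 9 + 6 = 15 stereoisomers in total.

15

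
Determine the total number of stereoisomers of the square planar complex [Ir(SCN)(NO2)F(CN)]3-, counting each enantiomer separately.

3

A square has two trans pairs of vertices; adjacent vertices are cis.
Working through the distinct placements yields 3 geometric isomers: (CN/NO2 trans, F/SCN trans); (CN/SCN trans, F/NO2 trans); (CN/F trans, NO2/SCN trans).
Each arrangement has an internal mirror plane or centre of symmetry, so none is chiral.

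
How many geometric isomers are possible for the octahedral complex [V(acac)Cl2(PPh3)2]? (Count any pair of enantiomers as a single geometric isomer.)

In an octahedral complex each vertex has one trans partner and four cis neighbours.
Each acac is bidentate and must span two cis positions.
There are 3 geometric isomers: Cl trans, PPh3 cis; Cl cis, PPh3 cis (chiral); Cl cis, PPh3 trans.

3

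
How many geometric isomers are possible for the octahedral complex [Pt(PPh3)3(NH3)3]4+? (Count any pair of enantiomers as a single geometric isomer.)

2

In an octahedral complex each vertex has one trans partner and four cis neighbours.
Working through the distinct placements yields 2 geometric isomers: PPh3 mer; PPh3 fac.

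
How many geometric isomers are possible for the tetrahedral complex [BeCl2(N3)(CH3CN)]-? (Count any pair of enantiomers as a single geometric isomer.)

Only one geometric arrangement is possible.

1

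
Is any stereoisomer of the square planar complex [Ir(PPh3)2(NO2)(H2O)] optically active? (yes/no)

no

A square has two trans pairs of vertices; adjacent vertices are cis.
There are 2 geometric isomers: PPh3 cis; PPh3 trans.
Each arrangement has an internal mirror plane or centre of symmetry, so none is chiral.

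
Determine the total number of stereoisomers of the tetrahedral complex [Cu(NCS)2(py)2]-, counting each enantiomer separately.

1

In a tetrahedral complex all four positions are equivalent and every pair of ligands is adjacent — there is no cis/trans distinction.
Only one geometric arrangement is possible.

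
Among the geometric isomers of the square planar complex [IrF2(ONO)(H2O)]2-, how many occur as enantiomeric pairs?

In a square planar complex each vertex has one trans partner and two cis neighbours.
Working through the distinct placements yields 2 geometric isomers: F cis; F trans.
Each arrangement has an internal mirror plane or centre of symmetry, so none is chiral.

0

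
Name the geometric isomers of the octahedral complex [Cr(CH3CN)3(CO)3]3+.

fac and mer

The six octahedral sites form three mutually perpendicular trans pairs.
There are 2 geometric isomers: CH3CN mer; CH3CN fac.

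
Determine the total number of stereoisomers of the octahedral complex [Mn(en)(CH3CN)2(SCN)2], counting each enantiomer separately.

4

In an octahedral complex each vertex has one trans partner and four cis neighbours.
Each en is bidentate and must span two cis positions.
Working through the distinct placements yields 3 geometric isomers: CH3CN trans, SCN cis; CH3CN cis, SCN cis (chiral); CH3CN cis, SCN trans.
One of these lacks any improper symmetry element and so occurs as an enantiomeric pair, giving 3 + 1 = 4 stereoisomers in total.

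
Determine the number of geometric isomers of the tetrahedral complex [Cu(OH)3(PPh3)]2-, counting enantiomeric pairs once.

All four vertices of a tetrahedron are equivalent and mutually adjacent, so cis/trans isomerism cannot arise.
Only one geometric arrangement is possible.

1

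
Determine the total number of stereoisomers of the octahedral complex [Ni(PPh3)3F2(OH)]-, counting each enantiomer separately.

Working through the distinct placements yields 3 geometric isomers: PPh3 mer, F trans; PPh3 mer, F cis; PPh3 fac, F cis.
Each arrangement has an internal mirror plane or centre of symmetry, so none is chiral.

3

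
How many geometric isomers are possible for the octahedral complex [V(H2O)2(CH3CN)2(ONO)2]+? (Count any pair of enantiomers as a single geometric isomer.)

5

An octahedron has six vertices in three trans pairs; every non-trans pair is cis.
Systematic placement gives 5 geometric isomers: H2O trans, CH3CN trans, ONO trans; H2O cis, CH3CN trans, ONO cis; H2O cis, CH3CN cis, ONO trans; H2O cis, CH3CN cis, ONO cis (chiral); H2O trans, CH3CN cis, ONO cis.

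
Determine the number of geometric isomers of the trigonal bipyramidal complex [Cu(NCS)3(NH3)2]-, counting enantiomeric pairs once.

3

Working through the distinct placements yields 3 geometric isomers: NH3 both equatorial; NH3 one axial, one equatorial; NH3 both axial.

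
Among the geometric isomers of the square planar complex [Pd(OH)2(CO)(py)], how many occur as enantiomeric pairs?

0

A square has two trans pairs of vertices; adjacent vertices are cis.
Systematic placement gives 2 geometric isomers: OH cis; OH trans.
Each arrangement has an internal mirror plane or centre of symmetry, so none is chiral.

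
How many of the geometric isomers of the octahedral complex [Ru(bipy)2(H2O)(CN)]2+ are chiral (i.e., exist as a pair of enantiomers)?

1

An octahedron has six vertices in three trans pairs; every non-trans pair is cis.
Each bipy is bidentate and must span two cis positions.
There are 2 geometric isomers: H2O and CN mutually trans; H2O and CN mutually cis (chiral).
One of these lacks any improper symmetry element and so occurs as an enantiomeric pair, giving 2 + 1 = 3 stereoisomers in total.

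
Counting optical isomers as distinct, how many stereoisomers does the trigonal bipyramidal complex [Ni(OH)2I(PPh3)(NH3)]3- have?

10

In a trigonal bipyramid the two axial positions differ from the three equatorial ones.
Placing the ligands in turn and identifying arrangements related by rotation or reflection leaves 7 distinct geometric isomers.
Of these, 3 lack any improper symmetry element and so occur as enantiomeric pairs, giving 7 + 3 = 10 stereoisomers in total.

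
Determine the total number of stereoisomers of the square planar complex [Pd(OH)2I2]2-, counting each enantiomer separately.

A square has two trans pairs of vertices; adjacent vertices are cis.
The distinct arrangements are (2 in all): OH cis; OH trans.
Each arrangement has an internal mirror plane or centre of symmetry, so none is chiral.

2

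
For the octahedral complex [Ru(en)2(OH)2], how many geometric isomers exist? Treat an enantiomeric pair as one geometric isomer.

2

An octahedron has six vertices in three trans pairs; every non-trans pair is cis.
Each en is bidentate and must span two cis positions.
There are 2 geometric isomers: OH trans; OH cis (chiral).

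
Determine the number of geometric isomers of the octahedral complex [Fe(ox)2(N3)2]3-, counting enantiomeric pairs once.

Each ox is bidentate and must span two cis positions.
There are 2 geometric isomers: N3 trans; N3 cis (chiral).

2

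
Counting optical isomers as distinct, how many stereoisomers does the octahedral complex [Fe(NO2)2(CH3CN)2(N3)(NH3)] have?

8

The six octahedral sites form three mutually perpendicular trans pairs.
There are 6 geometric isomers: NO2 trans, CH3CN trans; NO2 cis, CH3CN trans; NO2 trans, CH3CN cis; NO2 cis, CH3CN cis (3 arrangements, 2 chiral).
Of these, 2 lack any improper symmetry element and so occur as enantiomeric pairs, giving 6 + 2 = 8 stereoisomers in total.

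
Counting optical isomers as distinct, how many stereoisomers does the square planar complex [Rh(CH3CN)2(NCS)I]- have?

In a square planar complex each vertex has one trans partner and two cis neighbours.
The distinct arrangements are (2 in all): CH3CN cis; CH3CN trans.
Each arrangement has an internal mirror plane or centre of symmetry, so none is chiral.

2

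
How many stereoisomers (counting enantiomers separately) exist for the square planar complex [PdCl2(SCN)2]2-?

Working through the distinct placements yields 2 geometric isomers: Cl cis; Cl trans.
Each arrangement has an internal mirror plane or centre of symmetry, so none is chiral.

2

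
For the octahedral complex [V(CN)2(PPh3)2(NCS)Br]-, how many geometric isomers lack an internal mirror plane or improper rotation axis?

There are 6 geometric isomers: CN cis, PPh3 trans; CN cis, PPh3 cis (3 arrangements, 2 chiral); CN trans, PPh3 trans; CN trans, PPh3 cis.
Of these, 2 lack any improper symmetry element and so occur as enantiomeric pairs, giving 6 + 2 = 8 stereoisomers in total.

2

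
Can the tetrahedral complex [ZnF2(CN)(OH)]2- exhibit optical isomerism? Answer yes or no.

All four vertices of a tetrahedron are equivalent and mutually adjacent, so cis/trans isomerism cannot arise.
Only one geometric arrangement is possible.

no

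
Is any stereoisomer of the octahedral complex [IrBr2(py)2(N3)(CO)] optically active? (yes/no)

yes

An octahedron has six vertices in three trans pairs; every non-trans pair is cis.
The distinct arrangements are (6 in all): Br trans, py trans; Br trans, py cis; Br cis, py trans; Br cis, py cis (3 arrangements, 2 chiral).
Of these, 2 lack any improper symmetry element and so occur as enantiomeric pairs, giving 6 + 2 = 8 stereoisomers in total.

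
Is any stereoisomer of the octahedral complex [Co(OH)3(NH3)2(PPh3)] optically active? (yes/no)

The six octahedral sites form three mutually perpendicular trans pairs.
The distinct arrangements are (3 in all): OH mer, NH3 trans; OH fac, NH3 cis; OH mer, NH3 cis.
Each arrangement has an internal mirror plane or centre of symmetry, so none is chiral.

no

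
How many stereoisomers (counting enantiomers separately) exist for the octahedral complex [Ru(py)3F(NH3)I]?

The distinct arrangements are (4 in all): py mer (3 arrangements); py fac (chiral).
One of these lacks any improper symmetry element and so occurs as an enantiomeric pair, giving 4 + 1 = 5 stereoisomers in total.

5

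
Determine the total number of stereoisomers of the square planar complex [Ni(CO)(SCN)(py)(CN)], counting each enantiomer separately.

3

The distinct arrangements are (3 in all): (CN/SCN trans, CO/py trans); (CN/py trans, CO/SCN trans); (CN/CO trans, SCN/py trans).
Each arrangement has an internal mirror plane or centre of symmetry, so none is chiral.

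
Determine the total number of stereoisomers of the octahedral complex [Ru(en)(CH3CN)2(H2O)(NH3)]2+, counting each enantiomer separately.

6

Each en is bidentate and must span two cis positions.
The distinct arrangements are (4 in all): CH3CN trans; CH3CN cis (3 arrangements, 2 chiral).
Of these, 2 lack any improper symmetry element and so occur as enantiomeric pairs, giving 4 + 2 = 6 stereoisomers in total.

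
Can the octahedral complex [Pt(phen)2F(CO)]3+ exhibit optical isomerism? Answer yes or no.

The six octahedral sites form three mutually perpendicular trans pairs.
Each phen is bidentate and must span two cis positions.
The distinct arrangements are (2 in all): F and CO mutually trans; F and CO mutually cis (chiral).
One of these lacks any improper symmetry element and so occurs as an enantiomeric pair, giving 2 + 1 = 3 stereoisomers in total.

yes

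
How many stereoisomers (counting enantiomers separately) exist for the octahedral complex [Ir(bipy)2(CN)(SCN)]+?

3

An octahedron has six vertices in three trans pairs; every non-trans pair is cis.
Each bipy is bidentate and must span two cis positions.
There are 2 geometric isomers: CN and SCN mutually trans; CN and SCN mutually cis (chiral).
One of these lacks any improper symmetry element and so occurs as an enantiomeric pair, giving 2 + 1 = 3 stereoisomers in total.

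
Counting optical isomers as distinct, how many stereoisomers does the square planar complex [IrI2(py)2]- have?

2

In a square planar complex each vertex has one trans partner and two cis neighbours.
Working through the distinct placements yields 2 geometric isomers: I cis; I trans.
Each arrangement has an internal mirror plane or centre of symmetry, so none is chiral.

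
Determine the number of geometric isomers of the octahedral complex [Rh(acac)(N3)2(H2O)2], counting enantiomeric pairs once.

In an octahedral complex each vertex has one trans partner and four cis neighbours.
Each acac is bidentate and must span two cis positions.
There are 3 geometric isomers: N3 cis, H2O trans; N3 cis, H2O cis (chiral); N3 trans, H2O cis.

3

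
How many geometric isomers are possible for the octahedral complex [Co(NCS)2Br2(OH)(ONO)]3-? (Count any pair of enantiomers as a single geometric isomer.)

Systematic placement gives 6 geometric isomers: NCS trans, Br trans; NCS cis, Br trans; NCS cis, Br cis (3 arrangements, 2 chiral); NCS trans, Br cis.

6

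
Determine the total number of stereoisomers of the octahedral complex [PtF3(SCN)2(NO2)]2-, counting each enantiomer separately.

3

An octahedron has six vertices in three trans pairs; every non-trans pair is cis.
Systematic placement gives 3 geometric isomers: F mer, SCN trans; F mer, SCN cis; F fac, SCN cis.
Each arrangement has an internal mirror plane or centre of symmetry, so none is chiral.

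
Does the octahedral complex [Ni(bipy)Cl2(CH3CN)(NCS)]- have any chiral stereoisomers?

The six octahedral sites form three mutually perpendicular trans pairs.
Each bipy is bidentate and must span two cis positions.
The distinct arrangements are (4 in all): Cl cis (3 arrangements, 2 chiral); Cl trans.
Of these, 2 lack any improper symmetry element and so occur as enantiomeric pairs, giving 4 + 2 = 6 stereoisomers in total.

yes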